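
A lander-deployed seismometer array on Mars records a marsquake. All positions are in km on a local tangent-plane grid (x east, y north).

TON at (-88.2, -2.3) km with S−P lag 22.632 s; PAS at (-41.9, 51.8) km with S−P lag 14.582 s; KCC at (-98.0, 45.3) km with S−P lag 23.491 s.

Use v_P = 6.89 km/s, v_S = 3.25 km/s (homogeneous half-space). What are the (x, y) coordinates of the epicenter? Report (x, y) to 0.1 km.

Distance from S−P lag: d = Δt · v_P v_S / (v_P − v_S) = Δt · (6.89·3.25)/(6.89−3.25) ≈ 6.1518·Δt.
So d_TON = 139.23, d_PAS = 89.71, d_KCC = 144.51 km.
Circle about each station: (x + 88.2)² + (y + 2.3)² = 139.23²; (x + 41.9)² + (y − 51.8)² = 89.71²; (x + 98.0)² + (y − 45.3)² = 144.51².
Subtracting the TON equation from the PAS and KCC equations removes the quadratic terms:
92.6 x + 108.2 y = 7991.43
-19.6 x + 95.2 y = 2373.41
Solving the 2×2 system: x ≈ 46.1, y ≈ 34.4 km.

(46.1, 34.4)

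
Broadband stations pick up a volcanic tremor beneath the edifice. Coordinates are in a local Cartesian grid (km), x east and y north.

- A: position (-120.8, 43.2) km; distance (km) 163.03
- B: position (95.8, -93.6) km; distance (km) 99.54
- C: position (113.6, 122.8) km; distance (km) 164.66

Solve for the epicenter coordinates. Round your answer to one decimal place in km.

Circle about each station: (x + 120.8)² + (y − 43.2)² = 163.03²; (x − 95.8)² + (y + 93.6)² = 99.54²; (x − 113.6)² + (y − 122.8)² = 164.66².
Subtracting the A equation from the B and C equations removes the quadratic terms:
433.2 x − 273.6 y = 18150.29
468.8 x + 159.2 y = 10991.79
Solving the 2×2 system: x ≈ 29.9, y ≈ -19.0 km.

(29.9, -19.0)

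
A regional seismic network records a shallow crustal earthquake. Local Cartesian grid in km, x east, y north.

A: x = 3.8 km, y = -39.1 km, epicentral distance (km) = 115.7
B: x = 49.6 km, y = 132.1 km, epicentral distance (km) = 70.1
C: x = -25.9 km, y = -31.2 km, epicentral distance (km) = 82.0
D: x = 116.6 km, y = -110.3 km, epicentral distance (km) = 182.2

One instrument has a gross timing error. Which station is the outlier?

Solve using three stations at a time. Using A, B, D (subtract circle equations pairwise → linear system) gives (x, y) ≈ (59.0, 62.6).
Distances from that point to each station vs reported:
  A: calculated 115.7 vs reported 115.7 → residual 0.0 km
  B: calculated 70.1 vs reported 70.1 → residual 0.0 km
  C: calculated 126.5 vs reported 82.0 → residual 44.5 km
  D: calculated 182.2 vs reported 182.2 → residual 0.0 km
A, B, D are mutually consistent (residuals ≈ 0); C is off by 44.5 km.

C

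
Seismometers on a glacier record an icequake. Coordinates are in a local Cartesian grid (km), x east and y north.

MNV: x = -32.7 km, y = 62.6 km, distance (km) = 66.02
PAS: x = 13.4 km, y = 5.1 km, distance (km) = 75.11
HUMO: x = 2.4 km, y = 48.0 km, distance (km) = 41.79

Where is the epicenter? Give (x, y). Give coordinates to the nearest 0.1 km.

Circle about each station: (x + 32.7)² + (y − 62.6)² = 66.02²; (x − 13.4)² + (y − 5.1)² = 75.11²; (x − 2.4)² + (y − 48.0)² = 41.79².
Subtracting the MNV equation from the PAS and HUMO equations removes the quadratic terms:
92.2 x − 115.0 y = -6065.35
70.2 x − 29.2 y = -66.05
Solving the 2×2 system: x ≈ 31.5, y ≈ 78.0 km.

x ≈ 31.5 km, y ≈ 78.0 km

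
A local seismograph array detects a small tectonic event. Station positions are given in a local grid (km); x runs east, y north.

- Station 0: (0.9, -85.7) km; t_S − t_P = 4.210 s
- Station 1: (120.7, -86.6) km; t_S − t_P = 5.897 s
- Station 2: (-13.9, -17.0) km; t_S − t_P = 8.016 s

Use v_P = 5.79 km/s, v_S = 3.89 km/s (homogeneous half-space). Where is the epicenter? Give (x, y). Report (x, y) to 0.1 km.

Distance from S−P lag: d = Δt · v_P v_S / (v_P − v_S) = Δt · (5.79·3.89)/(5.79−3.89) ≈ 11.8543·Δt.
So d_Station 0 = 49.91, d_Station 1 = 69.90, d_Station 2 = 95.02 km.
Circle about each station: (x − 0.9)² + (y + 85.7)² = 49.91²; (x − 120.7)² + (y + 86.6)² = 69.90²; (x + 13.9)² + (y + 17.0)² = 95.02².
Subtracting the Station 0 equation from the Station 1 and Station 2 equations removes the quadratic terms:
239.6 x − 1.8 y = 12327.75
-29.6 x + 137.4 y = -13400.88
Solving the 2×2 system: x ≈ 50.8, y ≈ -86.6 km.

50.8 km east, -86.6 km north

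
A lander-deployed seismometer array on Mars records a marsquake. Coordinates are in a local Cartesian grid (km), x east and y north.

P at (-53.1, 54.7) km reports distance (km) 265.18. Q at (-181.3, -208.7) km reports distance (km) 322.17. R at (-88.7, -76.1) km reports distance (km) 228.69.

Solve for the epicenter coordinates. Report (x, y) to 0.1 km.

x ≈ 132.3 km, y ≈ -134.9 km

Circle about each station: (x + 53.1)² + (y − 54.7)² = 265.18²; (x + 181.3)² + (y + 208.7)² = 322.17²; (x + 88.7)² + (y + 76.1)² = 228.69².
Subtracting pairs of circle equations eliminates x²+y² and gives linear equations (the radical axes):
-256.4 x − 526.8 y = 37140.60
-71.2 x − 261.6 y = 25868.52
Solving the 2×2 system: x ≈ 132.3, y ≈ -134.9 km.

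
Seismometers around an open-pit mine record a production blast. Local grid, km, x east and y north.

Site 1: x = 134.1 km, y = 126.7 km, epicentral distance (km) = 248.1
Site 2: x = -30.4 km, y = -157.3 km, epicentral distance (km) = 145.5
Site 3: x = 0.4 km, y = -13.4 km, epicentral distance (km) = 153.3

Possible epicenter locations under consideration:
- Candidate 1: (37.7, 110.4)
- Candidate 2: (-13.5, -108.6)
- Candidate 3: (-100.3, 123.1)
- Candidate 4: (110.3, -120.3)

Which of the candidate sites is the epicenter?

For each candidate, compare |candidate − station| to the reported distance:
Candidate 1: residuals Site 1 150.3, Site 2 130.7, Site 3 24.0 → max 150.3 km
Candidate 2: residuals Site 1 29.7, Site 2 94.0, Site 3 57.1 → max 94.0 km
Candidate 3: residuals Site 1 13.7, Site 2 143.5, Site 3 16.3 → max 143.5 km
Candidate 4: residuals Site 1 0.0, Site 2 0.0, Site 3 0.0 → max 0.0 km
Only Candidate 4 has all residuals ≈ 0.

Candidate 4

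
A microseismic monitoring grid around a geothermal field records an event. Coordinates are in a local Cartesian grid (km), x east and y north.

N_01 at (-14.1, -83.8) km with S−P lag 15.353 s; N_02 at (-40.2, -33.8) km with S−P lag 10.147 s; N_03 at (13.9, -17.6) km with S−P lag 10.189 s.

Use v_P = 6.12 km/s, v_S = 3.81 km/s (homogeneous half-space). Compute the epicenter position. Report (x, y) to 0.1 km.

(-42.2, 68.6)

Distance from S−P lag: d = Δt · v_P v_S / (v_P − v_S) = Δt · (6.12·3.81)/(6.12−3.81) ≈ 10.0940·Δt.
So d_N_01 = 154.97, d_N_02 = 102.42, d_N_03 = 102.85 km.
Circle about each station: (x + 14.1)² + (y + 83.8)² = 154.97²; (x + 40.2)² + (y + 33.8)² = 102.42²; (x − 13.9)² + (y + 17.6)² = 102.85².
Subtracting pairs of circle equations eliminates x²+y² and gives linear equations (the radical axes):
-52.2 x + 100.0 y = 9063.07
56.0 x + 132.4 y = 6719.30
Solving the 2×2 system: x ≈ -42.2, y ≈ 68.6 km.
Check against N_01 (with the unrounded x, y): √((x + 14.1)²+(y + 83.8)²) = 154.97 ≈ 154.97 km. ✓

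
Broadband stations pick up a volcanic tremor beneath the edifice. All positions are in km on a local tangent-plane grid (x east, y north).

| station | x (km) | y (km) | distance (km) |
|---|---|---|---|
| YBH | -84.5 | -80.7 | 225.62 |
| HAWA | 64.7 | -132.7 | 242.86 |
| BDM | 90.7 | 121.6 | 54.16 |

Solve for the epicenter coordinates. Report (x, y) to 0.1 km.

Circle about each station: (x + 84.5)² + (y + 80.7)² = 225.62²; (x − 64.7)² + (y + 132.7)² = 242.86²; (x − 90.7)² + (y − 121.6)² = 54.16².
Subtracting the YBH equation from the HAWA and BDM equations removes the quadratic terms:
298.4 x − 104.0 y = 66.04
350.4 x + 404.6 y = 57331.39
Solving the 2×2 system: x ≈ 38.1, y ≈ 108.7 km.

(38.1, 108.7)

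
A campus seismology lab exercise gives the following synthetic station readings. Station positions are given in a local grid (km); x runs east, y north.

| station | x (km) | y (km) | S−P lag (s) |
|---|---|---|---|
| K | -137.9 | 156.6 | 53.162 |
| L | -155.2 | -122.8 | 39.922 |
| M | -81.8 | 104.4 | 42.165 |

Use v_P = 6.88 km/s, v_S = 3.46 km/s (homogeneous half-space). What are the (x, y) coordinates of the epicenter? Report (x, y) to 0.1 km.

Distance from S−P lag: d = Δt · v_P v_S / (v_P − v_S) = Δt · (6.88·3.46)/(6.88−3.46) ≈ 6.9605·Δt.
So d_K = 370.03, d_L = 277.88, d_M = 293.49 km.
Circle about each station: (x + 137.9)² + (y − 156.6)² = 370.03²; (x + 155.2)² + (y + 122.8)² = 277.88²; (x + 81.8)² + (y − 104.4)² = 293.49².
Subtracting the K equation from the L and M equations removes the quadratic terms:
-34.6 x − 558.8 y = 55331.82
112.2 x − 104.4 y = 24836.45
Solving the 2×2 system: x ≈ 122.2, y ≈ -106.6 km.
Check against K (with the unrounded x, y): √((x + 137.9)²+(y − 156.6)²) = 370.01 ≈ 370.03 km. ✓

(122.2, -106.6)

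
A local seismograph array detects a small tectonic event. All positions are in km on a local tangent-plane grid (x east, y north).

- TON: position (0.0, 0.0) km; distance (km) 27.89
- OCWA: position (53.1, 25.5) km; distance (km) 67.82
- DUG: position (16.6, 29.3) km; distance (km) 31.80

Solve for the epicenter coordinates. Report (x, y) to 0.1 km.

Circle about each station: x² + y² = 27.89²; (x − 53.1)² + (y − 25.5)² = 67.82²; (x − 16.6)² + (y − 29.3)² = 31.80².
Subtracting the TON equation from the OCWA and DUG equations removes the quadratic terms:
106.2 x + 51.0 y = -351.84
33.2 x + 58.6 y = 900.66
Solving the 2×2 system: x ≈ -14.7, y ≈ 23.7 km.

(-14.7, 23.7)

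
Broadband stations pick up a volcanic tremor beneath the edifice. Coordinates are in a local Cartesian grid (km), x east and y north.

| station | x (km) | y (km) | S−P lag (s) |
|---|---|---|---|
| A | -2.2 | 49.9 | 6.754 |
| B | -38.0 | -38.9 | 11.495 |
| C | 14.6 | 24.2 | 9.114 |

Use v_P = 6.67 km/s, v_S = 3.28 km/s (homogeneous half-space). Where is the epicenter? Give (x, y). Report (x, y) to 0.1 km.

Distance from S−P lag: d = Δt · v_P v_S / (v_P − v_S) = Δt · (6.67·3.28)/(6.67−3.28) ≈ 6.4536·Δt.
So d_A = 43.59, d_B = 74.18, d_C = 58.82 km.
Circle about each station: (x + 2.2)² + (y − 49.9)² = 43.59²; (x + 38.0)² + (y + 38.9)² = 74.18²; (x − 14.6)² + (y − 24.2)² = 58.82².
Subtracting pairs of circle equations eliminates x²+y² and gives linear equations (the radical axes):
-71.6 x − 177.6 y = -3140.22
33.6 x − 51.4 y = -3255.75
Solving the 2×2 system: x ≈ -43.2, y ≈ 35.1 km.

-43.2 km east, 35.1 km north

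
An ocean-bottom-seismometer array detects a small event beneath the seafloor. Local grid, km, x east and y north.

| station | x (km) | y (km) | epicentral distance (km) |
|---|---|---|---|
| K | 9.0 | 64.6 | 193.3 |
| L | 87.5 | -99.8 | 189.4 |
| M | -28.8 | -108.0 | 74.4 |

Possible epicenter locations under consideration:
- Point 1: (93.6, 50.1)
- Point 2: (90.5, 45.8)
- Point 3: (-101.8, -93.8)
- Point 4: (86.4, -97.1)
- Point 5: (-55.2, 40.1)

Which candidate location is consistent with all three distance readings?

For each candidate, compare |candidate − station| to the reported distance:
Point 1: residuals K 107.5, L 39.4, M 125.5 → max 125.5 km
Point 2: residuals K 109.7, L 43.8, M 120.2 → max 120.2 km
Point 3: residuals K 0.0, L 0.0, M 0.0 → max 0.0 km
Point 4: residuals K 14.0, L 186.5, M 41.3 → max 186.5 km
Point 5: residuals K 124.6, L 10.4, M 76.0 → max 124.6 km
Only Point 3 has all residuals ≈ 0.

Point 3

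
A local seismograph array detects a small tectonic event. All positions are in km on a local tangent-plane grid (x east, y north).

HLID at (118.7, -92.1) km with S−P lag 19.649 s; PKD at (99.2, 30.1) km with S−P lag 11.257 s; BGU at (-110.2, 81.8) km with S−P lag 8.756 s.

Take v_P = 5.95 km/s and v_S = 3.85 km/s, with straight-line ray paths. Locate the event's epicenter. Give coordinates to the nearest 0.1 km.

-14.9 km east, 75.5 km north

Distance from S−P lag: d = Δt · v_P v_S / (v_P − v_S) = Δt · (5.95·3.85)/(5.95−3.85) ≈ 10.9083·Δt.
So d_HLID = 214.34, d_PKD = 122.80, d_BGU = 95.51 km.
Circle about each station: (x − 118.7)² + (y + 92.1)² = 214.34²; (x − 99.2)² + (y − 30.1)² = 122.80²; (x + 110.2)² + (y − 81.8)² = 95.51².
Subtracting pairs of circle equations eliminates x²+y² and gives linear equations (the radical axes):
-39.0 x + 244.4 y = 19036.35
-457.8 x + 347.8 y = 33082.66
Solving the 2×2 system: x ≈ -14.9, y ≈ 75.5 km.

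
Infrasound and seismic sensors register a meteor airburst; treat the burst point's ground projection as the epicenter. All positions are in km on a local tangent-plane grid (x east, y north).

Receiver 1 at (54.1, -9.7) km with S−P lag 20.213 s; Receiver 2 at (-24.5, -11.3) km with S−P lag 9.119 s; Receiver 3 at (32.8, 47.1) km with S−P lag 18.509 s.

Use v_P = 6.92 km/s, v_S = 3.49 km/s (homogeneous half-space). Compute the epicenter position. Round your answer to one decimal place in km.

Distance from S−P lag: d = Δt · v_P v_S / (v_P − v_S) = Δt · (6.92·3.49)/(6.92−3.49) ≈ 7.0410·Δt.
So d_Receiver 1 = 142.32, d_Receiver 2 = 64.21, d_Receiver 3 = 130.32 km.
Circle about each station: (x − 54.1)² + (y + 9.7)² = 142.32²; (x + 24.5)² + (y + 11.3)² = 64.21²; (x − 32.8)² + (y − 47.1)² = 130.32².
Subtracting pairs of circle equations eliminates x²+y² and gives linear equations (the radical axes):
-157.2 x − 3.2 y = 13839.10
-42.6 x + 113.6 y = 3545.03
Solving the 2×2 system: x ≈ -88.0, y ≈ -1.8 km.
Check against Receiver 1 (with the unrounded x, y): √((x − 54.1)²+(y + 9.7)²) = 142.32 ≈ 142.32 km. ✓

x ≈ -88.0 km, y ≈ -1.8 km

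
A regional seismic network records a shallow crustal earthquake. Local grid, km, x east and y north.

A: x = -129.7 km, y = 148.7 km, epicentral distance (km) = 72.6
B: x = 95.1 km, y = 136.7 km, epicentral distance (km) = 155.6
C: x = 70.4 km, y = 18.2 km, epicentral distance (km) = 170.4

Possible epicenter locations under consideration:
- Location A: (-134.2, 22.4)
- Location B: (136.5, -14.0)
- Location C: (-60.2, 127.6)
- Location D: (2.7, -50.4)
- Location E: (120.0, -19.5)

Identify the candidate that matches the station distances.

For each candidate, compare |candidate − station| to the reported distance:
Location A: residuals A 53.8, B 100.6, C 34.2 → max 100.6 km
Location B: residuals A 239.4, B 0.7, C 96.9 → max 239.4 km
Location C: residuals A 0.0, B 0.0, C 0.0 → max 0.0 km
Location D: residuals A 166.5, B 53.1, C 74.0 → max 166.5 km
Location E: residuals A 228.5, B 2.6, C 108.1 → max 228.5 km
Only Location C has all residuals ≈ 0.

Location C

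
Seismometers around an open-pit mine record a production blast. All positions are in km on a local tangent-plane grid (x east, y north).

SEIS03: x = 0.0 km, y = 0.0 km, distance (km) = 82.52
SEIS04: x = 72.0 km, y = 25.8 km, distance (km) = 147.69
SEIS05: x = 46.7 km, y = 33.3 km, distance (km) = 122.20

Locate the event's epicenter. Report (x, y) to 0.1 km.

-75.5 km east, 33.3 km north

Circle about each station: x² + y² = 82.52²; (x − 72.0)² + (y − 25.8)² = 147.69²; (x − 46.7)² + (y − 33.3)² = 122.20².
Subtracting the SEIS03 equation from the SEIS04 and SEIS05 equations removes the quadratic terms:
144.0 x + 51.6 y = -9153.15
93.4 x + 66.6 y = -4833.51
Solving the 2×2 system: x ≈ -75.5, y ≈ 33.3 km.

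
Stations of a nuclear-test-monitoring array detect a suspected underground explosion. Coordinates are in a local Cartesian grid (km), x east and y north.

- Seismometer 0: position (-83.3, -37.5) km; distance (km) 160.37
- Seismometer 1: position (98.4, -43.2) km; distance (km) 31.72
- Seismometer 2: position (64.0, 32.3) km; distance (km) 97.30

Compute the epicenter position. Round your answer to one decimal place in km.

74.8 km east, -64.4 km north

Circle about each station: (x + 83.3)² + (y + 37.5)² = 160.37²; (x − 98.4)² + (y + 43.2)² = 31.72²; (x − 64.0)² + (y − 32.3)² = 97.30².
Subtracting the Seismometer 0 equation from the Seismometer 1 and Seismometer 2 equations removes the quadratic terms:
363.4 x − 11.4 y = 27916.04
294.6 x + 139.6 y = 13045.40
Solving the 2×2 system: x ≈ 74.8, y ≈ -64.4 km.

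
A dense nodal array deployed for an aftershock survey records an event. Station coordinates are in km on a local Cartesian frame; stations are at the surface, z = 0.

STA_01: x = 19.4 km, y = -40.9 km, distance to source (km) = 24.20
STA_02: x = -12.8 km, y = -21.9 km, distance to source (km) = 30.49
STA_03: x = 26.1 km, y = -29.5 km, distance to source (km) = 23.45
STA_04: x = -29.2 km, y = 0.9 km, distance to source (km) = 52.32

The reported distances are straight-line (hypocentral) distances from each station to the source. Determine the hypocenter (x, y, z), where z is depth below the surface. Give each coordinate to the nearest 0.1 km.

x ≈ 11.3 km, y ≈ -26.9 km, depth ≈ 18.0 km

Each station gives a sphere (x−x_i)² + (y−y_i)² + z² = d_i² (stations at z=0).
Subtracting the STA_01 sphere from STA_02 and STA_03: z² cancels, leaving linear equations in x and y:
-64.4 x + 38.0 y = -1749.72
13.4 x + 22.8 y = -461.97
Solving: x ≈ 11.296, y ≈ -26.901 km (keep extra digits for the depth step; rounded: 11.3, -26.9).
Then from the STA_01 sphere: z² = 24.20² − (x − 19.4)² − (y + 40.9)² with x = 11.296, y = -26.901, so z ≈ 18.000 ≈ 18.0 km.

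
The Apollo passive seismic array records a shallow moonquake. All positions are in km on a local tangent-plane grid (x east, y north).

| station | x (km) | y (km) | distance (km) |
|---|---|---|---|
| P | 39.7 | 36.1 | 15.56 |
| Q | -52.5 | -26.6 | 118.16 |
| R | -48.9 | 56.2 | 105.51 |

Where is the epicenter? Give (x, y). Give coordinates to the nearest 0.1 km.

Circle about each station: (x − 39.7)² + (y − 36.1)² = 15.56²; (x + 52.5)² + (y + 26.6)² = 118.16²; (x + 48.9)² + (y − 56.2)² = 105.51².
Subtracting the P equation from the Q and R equations removes the quadratic terms:
-184.4 x − 125.4 y = -13135.16
-177.2 x + 40.2 y = -8219.90
Solving the 2×2 system: x ≈ 52.6, y ≈ 27.4 km.
Check against P (with the unrounded x, y): √((x − 39.7)²+(y − 36.1)²) = 15.56 ≈ 15.56 km. ✓

52.6 km east, 27.4 km north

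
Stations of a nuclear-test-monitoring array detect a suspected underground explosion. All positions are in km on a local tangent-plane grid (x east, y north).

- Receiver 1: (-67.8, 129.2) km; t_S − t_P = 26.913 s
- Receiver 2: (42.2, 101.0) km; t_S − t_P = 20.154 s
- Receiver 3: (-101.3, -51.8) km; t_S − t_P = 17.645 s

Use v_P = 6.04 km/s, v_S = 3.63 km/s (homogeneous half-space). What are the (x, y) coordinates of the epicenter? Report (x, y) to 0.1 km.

Distance from S−P lag: d = Δt · v_P v_S / (v_P − v_S) = Δt · (6.04·3.63)/(6.04−3.63) ≈ 9.0976·Δt.
So d_Receiver 1 = 244.84, d_Receiver 2 = 183.35, d_Receiver 3 = 160.53 km.
Circle about each station: (x + 67.8)² + (y − 129.2)² = 244.84²; (x − 42.2)² + (y − 101.0)² = 183.35²; (x + 101.3)² + (y + 51.8)² = 160.53².
Subtracting the Receiver 1 equation from the Receiver 2 and Receiver 3 equations removes the quadratic terms:
220.0 x − 56.4 y = 17021.76
-67.0 x − 362.0 y = 25832.19
Solving the 2×2 system: x ≈ 56.4, y ≈ -81.8 km.

x ≈ 56.4 km, y ≈ -81.8 km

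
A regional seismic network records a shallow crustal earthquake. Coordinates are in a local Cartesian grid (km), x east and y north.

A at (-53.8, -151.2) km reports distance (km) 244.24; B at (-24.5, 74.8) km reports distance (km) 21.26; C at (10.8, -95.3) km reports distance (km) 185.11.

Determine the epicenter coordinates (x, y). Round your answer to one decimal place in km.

Circle about each station: (x + 53.8)² + (y + 151.2)² = 244.24²; (x + 24.5)² + (y − 74.8)² = 21.26²; (x − 10.8)² + (y + 95.3)² = 185.11².
Subtracting the A equation from the B and C equations removes the quadratic terms:
58.6 x + 452.0 y = 39640.60
129.2 x + 111.8 y = 8830.32
Solving the 2×2 system: x ≈ -8.5, y ≈ 88.8 km.

(-8.5, 88.8)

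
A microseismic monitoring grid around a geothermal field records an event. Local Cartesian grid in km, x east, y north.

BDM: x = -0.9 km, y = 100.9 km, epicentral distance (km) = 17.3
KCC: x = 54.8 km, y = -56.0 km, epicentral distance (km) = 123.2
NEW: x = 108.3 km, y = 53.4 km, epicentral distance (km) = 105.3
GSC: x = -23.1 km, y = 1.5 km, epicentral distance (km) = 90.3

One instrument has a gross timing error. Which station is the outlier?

KCC

Solve using three stations at a time. Using BDM, NEW, GSC (subtract circle equations pairwise → linear system) gives (x, y) ≈ (8.2, 86.2).
Distances from that point to each station vs reported:
  BDM: calculated 17.3 vs reported 17.3 → residual 0.0 km
  KCC: calculated 149.6 vs reported 123.2 → residual 26.4 km
  NEW: calculated 105.3 vs reported 105.3 → residual 0.0 km
  GSC: calculated 90.3 vs reported 90.3 → residual 0.0 km
BDM, NEW, GSC are mutually consistent (residuals ≈ 0); KCC is off by 26.4 km.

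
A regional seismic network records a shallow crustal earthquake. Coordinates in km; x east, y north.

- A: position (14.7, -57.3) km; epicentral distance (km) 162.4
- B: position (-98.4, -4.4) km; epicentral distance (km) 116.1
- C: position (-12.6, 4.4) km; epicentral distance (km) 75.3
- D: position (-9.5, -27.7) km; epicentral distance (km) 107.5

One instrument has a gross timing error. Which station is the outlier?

A

Solve using three stations at a time. Using B, C, D (subtract circle equations pairwise → linear system) gives (x, y) ≈ (-18.1, 79.4).
Distances from that point to each station vs reported:
  A: calculated 140.5 vs reported 162.4 → residual 21.9 km
  B: calculated 116.0 vs reported 116.1 → residual 0.1 km
  C: calculated 75.2 vs reported 75.3 → residual 0.1 km
  D: calculated 107.4 vs reported 107.5 → residual 0.1 km
B, C, D are mutually consistent (residuals ≈ 0); A is off by 21.9 km.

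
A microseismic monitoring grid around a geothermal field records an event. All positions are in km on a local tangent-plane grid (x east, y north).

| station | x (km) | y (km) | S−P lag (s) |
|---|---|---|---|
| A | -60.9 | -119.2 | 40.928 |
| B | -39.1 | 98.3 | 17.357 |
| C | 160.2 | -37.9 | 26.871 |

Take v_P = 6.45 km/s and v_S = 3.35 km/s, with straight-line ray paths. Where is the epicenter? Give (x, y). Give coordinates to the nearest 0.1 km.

Distance from S−P lag: d = Δt · v_P v_S / (v_P − v_S) = Δt · (6.45·3.35)/(6.45−3.35) ≈ 6.9702·Δt.
So d_A = 285.27, d_B = 120.98, d_C = 187.30 km.
Circle about each station: (x + 60.9)² + (y + 119.2)² = 285.27²; (x + 39.1)² + (y − 98.3)² = 120.98²; (x − 160.2)² + (y + 37.9)² = 187.30².
Subtracting pairs of circle equations eliminates x²+y² and gives linear equations (the radical axes):
43.6 x + 435.0 y = 60017.06
442.2 x + 162.6 y = 55480.68
Solving the 2×2 system: x ≈ 77.6, y ≈ 130.2 km.
Check against A (with the unrounded x, y): √((x + 60.9)²+(y + 119.2)²) = 285.27 ≈ 285.27 km. ✓

x ≈ 77.6 km, y ≈ 130.2 km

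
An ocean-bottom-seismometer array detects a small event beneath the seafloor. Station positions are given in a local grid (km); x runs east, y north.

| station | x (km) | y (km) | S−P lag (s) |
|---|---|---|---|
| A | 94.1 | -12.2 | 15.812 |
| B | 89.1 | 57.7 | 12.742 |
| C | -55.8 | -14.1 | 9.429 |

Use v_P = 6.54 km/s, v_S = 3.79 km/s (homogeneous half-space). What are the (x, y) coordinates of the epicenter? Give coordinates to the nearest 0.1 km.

Distance from S−P lag: d = Δt · v_P v_S / (v_P − v_S) = Δt · (6.54·3.79)/(6.54−3.79) ≈ 9.0133·Δt.
So d_A = 142.52, d_B = 114.85, d_C = 84.99 km.
Circle about each station: (x − 94.1)² + (y + 12.2)² = 142.52²; (x − 89.1)² + (y − 57.7)² = 114.85²; (x + 55.8)² + (y + 14.1)² = 84.99².
Subtracting the A equation from the B and C equations removes the quadratic terms:
-10.0 x + 139.8 y = 9385.88
-299.8 x − 3.8 y = 7397.45
Solving the 2×2 system: x ≈ -25.5, y ≈ 65.3 km.
Check against A (with the unrounded x, y): √((x − 94.1)²+(y + 12.2)²) = 142.52 ≈ 142.52 km. ✓

-25.5 km east, 65.3 km north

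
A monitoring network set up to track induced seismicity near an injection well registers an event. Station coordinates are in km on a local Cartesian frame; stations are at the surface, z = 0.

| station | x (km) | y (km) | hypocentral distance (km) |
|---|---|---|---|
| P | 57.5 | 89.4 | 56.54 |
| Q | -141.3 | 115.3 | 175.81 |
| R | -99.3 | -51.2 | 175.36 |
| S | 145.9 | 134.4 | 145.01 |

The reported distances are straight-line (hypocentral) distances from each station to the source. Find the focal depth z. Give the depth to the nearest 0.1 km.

depth ≈ 39.5 km

Each station gives a sphere (x−x_i)² + (y−y_i)² + z² = d_i² (stations at z=0).
Subtracting the P sphere from Q and R: z² cancels, leaving linear equations in x and y:
-397.6 x + 51.8 y = -5751.21
-313.6 x − 281.2 y = -26371.04
Solving: x ≈ 23.298, y ≈ 67.798 km (keep extra digits for the depth step; rounded: 23.3, 67.8).
Then from the P sphere: z² = 56.54² − (x − 57.5)² − (y − 89.4)² with x = 23.298, y = 67.798, so z ≈ 39.501 ≈ 39.5 km.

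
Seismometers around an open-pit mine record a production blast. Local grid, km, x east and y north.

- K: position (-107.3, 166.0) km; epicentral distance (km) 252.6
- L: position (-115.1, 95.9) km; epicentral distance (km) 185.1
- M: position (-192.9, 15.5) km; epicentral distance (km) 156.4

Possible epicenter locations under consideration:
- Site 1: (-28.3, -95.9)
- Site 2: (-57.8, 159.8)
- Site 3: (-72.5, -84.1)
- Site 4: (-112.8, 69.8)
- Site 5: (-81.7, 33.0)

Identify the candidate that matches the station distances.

Site 3

For each candidate, compare |candidate − station| to the reported distance:
Site 1: residuals K 21.0, L 25.4, M 42.4 → max 42.4 km
Site 2: residuals K 202.7, L 99.3, M 41.3 → max 202.7 km
Site 3: residuals K 0.1, L 0.1, M 0.1 → max 0.1 km
Site 4: residuals K 156.2, L 158.9, M 59.6 → max 158.9 km
Site 5: residuals K 117.2, L 113.9, M 43.8 → max 117.2 km
Only Site 3 has all residuals ≈ 0.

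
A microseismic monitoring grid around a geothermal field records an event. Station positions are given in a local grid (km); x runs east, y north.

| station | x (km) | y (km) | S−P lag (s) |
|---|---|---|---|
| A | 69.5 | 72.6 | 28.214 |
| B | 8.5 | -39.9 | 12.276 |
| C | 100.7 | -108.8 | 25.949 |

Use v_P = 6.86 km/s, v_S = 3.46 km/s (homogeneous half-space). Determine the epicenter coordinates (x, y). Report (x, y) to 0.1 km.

x ≈ -74.3 km, y ≈ -62.0 km

Distance from S−P lag: d = Δt · v_P v_S / (v_P − v_S) = Δt · (6.86·3.46)/(6.86−3.46) ≈ 6.9811·Δt.
So d_A = 196.96, d_B = 85.70, d_C = 181.15 km.
Circle about each station: (x − 69.5)² + (y − 72.6)² = 196.96²; (x − 8.5)² + (y + 39.9)² = 85.70²; (x − 100.7)² + (y + 108.8)² = 181.15².
Subtracting the A equation from the B and C equations removes the quadratic terms:
-122.0 x − 225.0 y = 23012.00
62.4 x − 362.8 y = 17854.84
Solving the 2×2 system: x ≈ -74.3, y ≈ -62.0 km.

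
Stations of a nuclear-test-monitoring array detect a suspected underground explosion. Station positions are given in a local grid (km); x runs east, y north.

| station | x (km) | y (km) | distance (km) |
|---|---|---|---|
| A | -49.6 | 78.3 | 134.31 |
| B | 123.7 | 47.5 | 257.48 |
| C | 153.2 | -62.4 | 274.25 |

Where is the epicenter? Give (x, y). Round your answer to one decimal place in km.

x ≈ -119.8 km, y ≈ -36.2 km

Circle about each station: (x + 49.6)² + (y − 78.3)² = 134.31²; (x − 123.7)² + (y − 47.5)² = 257.48²; (x − 153.2)² + (y + 62.4)² = 274.25².
Subtracting the A equation from the B and C equations removes the quadratic terms:
346.6 x − 61.6 y = -39289.88
405.6 x − 281.4 y = -38400.94
Solving the 2×2 system: x ≈ -119.8, y ≈ -36.2 km.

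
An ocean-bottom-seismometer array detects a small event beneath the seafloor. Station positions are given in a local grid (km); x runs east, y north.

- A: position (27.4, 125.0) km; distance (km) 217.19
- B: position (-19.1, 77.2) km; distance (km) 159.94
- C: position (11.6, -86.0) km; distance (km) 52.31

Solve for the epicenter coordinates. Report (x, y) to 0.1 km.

Circle about each station: (x − 27.4)² + (y − 125.0)² = 217.19²; (x + 19.1)² + (y − 77.2)² = 159.94²; (x − 11.6)² + (y + 86.0)² = 52.31².
Subtracting the A equation from the B and C equations removes the quadratic terms:
-93.0 x − 95.6 y = 11539.58
-31.6 x − 422.0 y = 35589.96
Solving the 2×2 system: x ≈ -40.5, y ≈ -81.3 km.

x ≈ -40.5 km, y ≈ -81.3 km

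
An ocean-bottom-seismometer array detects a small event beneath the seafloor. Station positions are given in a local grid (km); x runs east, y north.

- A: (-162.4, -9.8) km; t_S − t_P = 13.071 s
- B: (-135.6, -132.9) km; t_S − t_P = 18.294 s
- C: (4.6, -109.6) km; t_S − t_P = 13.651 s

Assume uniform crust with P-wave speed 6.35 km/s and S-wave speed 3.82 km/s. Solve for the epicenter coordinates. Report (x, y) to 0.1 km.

(-39.3, 13.7)

Distance from S−P lag: d = Δt · v_P v_S / (v_P − v_S) = Δt · (6.35·3.82)/(6.35−3.82) ≈ 9.5877·Δt.
So d_A = 125.32, d_B = 175.40, d_C = 130.88 km.
Circle about each station: (x + 162.4)² + (y + 9.8)² = 125.32²; (x + 135.6)² + (y + 132.9)² = 175.40²; (x − 4.6)² + (y + 109.6)² = 130.88².
Subtracting the A equation from the B and C equations removes the quadratic terms:
53.6 x − 246.2 y = -5480.09
334.0 x − 199.6 y = -15860.95
Solving the 2×2 system: x ≈ -39.3, y ≈ 13.7 km.
Check against A (with the unrounded x, y): √((x + 162.4)²+(y + 9.8)²) = 125.32 ≈ 125.32 km. ✓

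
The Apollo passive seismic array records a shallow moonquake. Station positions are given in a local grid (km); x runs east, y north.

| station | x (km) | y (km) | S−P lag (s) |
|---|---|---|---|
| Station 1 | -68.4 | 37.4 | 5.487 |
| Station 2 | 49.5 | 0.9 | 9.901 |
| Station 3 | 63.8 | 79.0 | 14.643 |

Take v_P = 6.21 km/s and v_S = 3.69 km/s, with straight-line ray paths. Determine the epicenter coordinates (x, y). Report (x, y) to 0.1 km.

-40.4 km east, -3.9 km north

Distance from S−P lag: d = Δt · v_P v_S / (v_P − v_S) = Δt · (6.21·3.69)/(6.21−3.69) ≈ 9.0932·Δt.
So d_Station 1 = 49.89, d_Station 2 = 90.03, d_Station 3 = 133.15 km.
Circle about each station: (x + 68.4)² + (y − 37.4)² = 49.89²; (x − 49.5)² + (y − 0.9)² = 90.03²; (x − 63.8)² + (y − 79.0)² = 133.15².
Subtracting the Station 1 equation from the Station 2 and Station 3 equations removes the quadratic terms:
235.8 x − 73.0 y = -9242.65
264.4 x + 83.2 y = -11005.79
Solving the 2×2 system: x ≈ -40.4, y ≈ -3.9 km.
Check against Station 1 (with the unrounded x, y): √((x + 68.4)²+(y − 37.4)²) = 49.89 ≈ 49.89 km. ✓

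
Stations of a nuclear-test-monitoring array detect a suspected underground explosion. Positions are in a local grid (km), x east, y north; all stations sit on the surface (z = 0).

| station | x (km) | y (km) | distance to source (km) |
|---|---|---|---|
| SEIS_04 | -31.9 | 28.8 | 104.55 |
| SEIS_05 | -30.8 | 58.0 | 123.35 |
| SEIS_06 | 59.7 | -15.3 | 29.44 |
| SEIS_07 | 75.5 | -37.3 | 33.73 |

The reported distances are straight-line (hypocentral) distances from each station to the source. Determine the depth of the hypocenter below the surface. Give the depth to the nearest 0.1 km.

Each station gives a sphere (x−x_i)² + (y−y_i)² + z² = d_i² (stations at z=0).
Subtracting the SEIS_04 sphere from SEIS_05 and SEIS_06: z² cancels, leaving linear equations in x and y:
2.2 x + 58.4 y = -1818.93
183.2 x − 88.2 y = 12015.12
Solving: x ≈ 49.689, y ≈ -33.018 km (keep extra digits for the depth step; rounded: 49.7, -33.0).
Then from the SEIS_04 sphere: z² = 104.55² − (x + 31.9)² − (y − 28.8)² with x = 49.689, y = -33.018, so z ≈ 21.271 ≈ 21.3 km.
Check against SEIS_07 (with the unrounded solution): distance 33.72 ≈ 33.73 km. ✓

21.3 km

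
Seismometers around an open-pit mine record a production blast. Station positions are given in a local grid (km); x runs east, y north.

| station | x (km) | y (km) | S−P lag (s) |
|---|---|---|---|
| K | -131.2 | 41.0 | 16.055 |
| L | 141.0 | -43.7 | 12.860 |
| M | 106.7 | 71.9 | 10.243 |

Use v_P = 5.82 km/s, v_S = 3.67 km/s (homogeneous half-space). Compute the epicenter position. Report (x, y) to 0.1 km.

25.4 km east, 10.7 km north

Distance from S−P lag: d = Δt · v_P v_S / (v_P − v_S) = Δt · (5.82·3.67)/(5.82−3.67) ≈ 9.9346·Δt.
So d_K = 159.50, d_L = 127.76, d_M = 101.76 km.
Circle about each station: (x + 131.2)² + (y − 41.0)² = 159.50²; (x − 141.0)² + (y + 43.7)² = 127.76²; (x − 106.7)² + (y − 71.9)² = 101.76².
Subtracting the K equation from the L and M equations removes the quadratic terms:
544.4 x − 169.4 y = 12013.88
475.8 x + 61.8 y = 12745.21
Solving the 2×2 system: x ≈ 25.4, y ≈ 10.7 km.
Check against K (with the unrounded x, y): √((x + 131.2)²+(y − 41.0)²) = 159.50 ≈ 159.50 km. ✓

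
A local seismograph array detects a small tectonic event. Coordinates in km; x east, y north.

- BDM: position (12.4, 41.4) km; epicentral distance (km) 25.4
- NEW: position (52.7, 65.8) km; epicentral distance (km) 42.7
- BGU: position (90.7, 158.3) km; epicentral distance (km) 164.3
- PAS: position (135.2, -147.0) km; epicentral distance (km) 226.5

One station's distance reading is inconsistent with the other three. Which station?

NEW

Solve using three stations at a time. Using BDM, BGU, PAS (subtract circle equations pairwise → linear system) gives (x, y) ≈ (-9.0, 27.7).
Distances from that point to each station vs reported:
  BDM: calculated 25.4 vs reported 25.4 → residual 0.0 km
  NEW: calculated 72.5 vs reported 42.7 → residual 29.8 km
  BGU: calculated 164.3 vs reported 164.3 → residual 0.0 km
  PAS: calculated 226.5 vs reported 226.5 → residual 0.0 km
BDM, BGU, PAS are mutually consistent (residuals ≈ 0); NEW is off by 29.8 km.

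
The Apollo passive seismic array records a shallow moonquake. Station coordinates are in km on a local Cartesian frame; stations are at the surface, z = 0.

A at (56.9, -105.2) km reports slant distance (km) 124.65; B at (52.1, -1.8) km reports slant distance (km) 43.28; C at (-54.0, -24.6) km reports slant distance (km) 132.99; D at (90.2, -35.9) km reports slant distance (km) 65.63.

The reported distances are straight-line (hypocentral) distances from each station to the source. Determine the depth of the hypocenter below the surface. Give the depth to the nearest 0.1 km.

depth ≈ 37.4 km

Each station gives a sphere (x−x_i)² + (y−y_i)² + z² = d_i² (stations at z=0).
Subtracting the A sphere from B and C: z² cancels, leaving linear equations in x and y:
-9.6 x + 206.8 y = 2077.46
-221.8 x + 161.2 y = -12932.21
Solving: x ≈ 67.898, y ≈ 13.198 km (keep extra digits for the depth step; rounded: 67.9, 13.2).
Then from the A sphere: z² = 124.65² − (x − 56.9)² − (y + 105.2)² with x = 67.898, y = 13.198, so z ≈ 37.398 ≈ 37.4 km.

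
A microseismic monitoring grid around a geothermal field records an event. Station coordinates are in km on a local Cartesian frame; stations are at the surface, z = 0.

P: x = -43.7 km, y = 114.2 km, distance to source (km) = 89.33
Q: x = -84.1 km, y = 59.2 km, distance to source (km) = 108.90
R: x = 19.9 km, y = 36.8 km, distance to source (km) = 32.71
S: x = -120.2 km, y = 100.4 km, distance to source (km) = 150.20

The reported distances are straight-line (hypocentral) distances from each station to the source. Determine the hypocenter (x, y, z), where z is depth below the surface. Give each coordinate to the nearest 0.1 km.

x ≈ 22.1 km, y ≈ 58.8 km, depth ≈ 24.1 km

Each station gives a sphere (x−x_i)² + (y−y_i)² + z² = d_i² (stations at z=0).
Subtracting the P sphere from Q and R: z² cancels, leaving linear equations in x and y:
-80.8 x − 110.0 y = -8253.24
127.2 x − 154.8 y = -6291.18
Solving: x ≈ 22.097, y ≈ 58.798 km (keep extra digits for the depth step; rounded: 22.1, 58.8).
Then from the P sphere: z² = 89.33² − (x + 43.7)² − (y − 114.2)² with x = 22.097, y = 58.798, so z ≈ 24.109 ≈ 24.1 km.
Check against S (with the unrounded solution): distance 150.20 ≈ 150.20 km. ✓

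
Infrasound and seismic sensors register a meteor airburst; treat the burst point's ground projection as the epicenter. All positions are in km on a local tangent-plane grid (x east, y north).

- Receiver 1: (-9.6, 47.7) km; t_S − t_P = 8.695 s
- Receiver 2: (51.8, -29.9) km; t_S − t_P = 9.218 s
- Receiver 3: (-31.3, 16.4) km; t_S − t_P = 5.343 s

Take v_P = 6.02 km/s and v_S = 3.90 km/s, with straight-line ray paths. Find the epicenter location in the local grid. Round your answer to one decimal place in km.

Distance from S−P lag: d = Δt · v_P v_S / (v_P − v_S) = Δt · (6.02·3.90)/(6.02−3.90) ≈ 11.0745·Δt.
So d_Receiver 1 = 96.29, d_Receiver 2 = 102.09, d_Receiver 3 = 59.17 km.
Circle about each station: (x + 9.6)² + (y − 47.7)² = 96.29²; (x − 51.8)² + (y + 29.9)² = 102.09²; (x + 31.3)² + (y − 16.4)² = 59.17².
Subtracting the Receiver 1 equation from the Receiver 2 and Receiver 3 equations removes the quadratic terms:
122.8 x − 155.2 y = 59.20
-43.4 x − 62.6 y = 4651.88
Solving the 2×2 system: x ≈ -49.8, y ≈ -39.8 km.

x ≈ -49.8 km, y ≈ -39.8 km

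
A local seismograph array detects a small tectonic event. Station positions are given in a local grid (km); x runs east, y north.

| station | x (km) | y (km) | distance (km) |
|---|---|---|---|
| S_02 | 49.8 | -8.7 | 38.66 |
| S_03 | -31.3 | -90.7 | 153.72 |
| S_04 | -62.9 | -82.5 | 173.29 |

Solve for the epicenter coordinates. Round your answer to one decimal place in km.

80.5 km east, 14.8 km north

Circle about each station: (x − 49.8)² + (y + 8.7)² = 38.66²; (x + 31.3)² + (y + 90.7)² = 153.72²; (x + 62.9)² + (y + 82.5)² = 173.29².
Subtracting the S_02 equation from the S_03 and S_04 equations removes the quadratic terms:
-162.2 x − 164.0 y = -15484.79
-225.4 x − 147.6 y = -20327.90
Solving the 2×2 system: x ≈ 80.5, y ≈ 14.8 km.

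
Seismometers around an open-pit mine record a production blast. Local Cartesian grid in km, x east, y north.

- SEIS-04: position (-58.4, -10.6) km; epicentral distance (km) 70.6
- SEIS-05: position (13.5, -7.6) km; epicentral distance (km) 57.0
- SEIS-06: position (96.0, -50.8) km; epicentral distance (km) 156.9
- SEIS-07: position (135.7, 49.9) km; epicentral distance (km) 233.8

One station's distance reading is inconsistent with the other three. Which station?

SEIS-05

Solve using three stations at a time. Using SEIS-04, SEIS-06, SEIS-07 (subtract circle equations pairwise → linear system) gives (x, y) ≈ (-57.9, -81.1).
Distances from that point to each station vs reported:
  SEIS-04: calculated 70.5 vs reported 70.6 → residual 0.1 km
  SEIS-05: calculated 102.5 vs reported 57.0 → residual 45.5 km
  SEIS-06: calculated 156.9 vs reported 156.9 → residual 0.0 km
  SEIS-07: calculated 233.8 vs reported 233.8 → residual 0.0 km
SEIS-04, SEIS-06, SEIS-07 are mutually consistent (residuals ≈ 0); SEIS-05 is off by 45.5 km.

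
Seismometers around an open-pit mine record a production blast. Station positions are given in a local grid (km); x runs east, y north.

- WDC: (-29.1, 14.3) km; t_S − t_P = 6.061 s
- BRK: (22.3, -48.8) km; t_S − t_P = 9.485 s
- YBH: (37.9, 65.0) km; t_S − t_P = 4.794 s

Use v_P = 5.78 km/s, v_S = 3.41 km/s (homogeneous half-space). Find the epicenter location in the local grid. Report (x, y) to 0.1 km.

x ≈ 18.8 km, y ≈ 30.0 km

Distance from S−P lag: d = Δt · v_P v_S / (v_P − v_S) = Δt · (5.78·3.41)/(5.78−3.41) ≈ 8.3164·Δt.
So d_WDC = 50.41, d_BRK = 78.88, d_YBH = 39.87 km.
Circle about each station: (x + 29.1)² + (y − 14.3)² = 50.41²; (x − 22.3)² + (y + 48.8)² = 78.88²; (x − 37.9)² + (y − 65.0)² = 39.87².
Subtracting the WDC equation from the BRK and YBH equations removes the quadratic terms:
102.8 x − 126.2 y = -1853.46
134.0 x + 101.4 y = 5561.66
Solving the 2×2 system: x ≈ 18.8, y ≈ 30.0 km.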